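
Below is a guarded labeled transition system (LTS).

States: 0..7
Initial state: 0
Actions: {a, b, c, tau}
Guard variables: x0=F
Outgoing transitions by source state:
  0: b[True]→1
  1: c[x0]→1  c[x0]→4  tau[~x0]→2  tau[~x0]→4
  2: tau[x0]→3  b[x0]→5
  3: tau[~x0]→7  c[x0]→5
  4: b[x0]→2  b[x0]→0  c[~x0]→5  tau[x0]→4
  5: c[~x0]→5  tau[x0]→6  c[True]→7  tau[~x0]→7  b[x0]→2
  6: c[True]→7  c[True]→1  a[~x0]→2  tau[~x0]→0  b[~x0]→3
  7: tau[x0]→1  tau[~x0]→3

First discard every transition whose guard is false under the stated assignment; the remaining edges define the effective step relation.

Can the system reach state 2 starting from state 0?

Answer: REACHABLE

Analysis:
14 transition(s) survive guard evaluation.
Layer 0: {0}
Layer 1: {1}  cumulative {0,1}
Layer 2: {2,4}  cumulative {0,1,2,4}
Layer 3: {5}  cumulative {0,1,2,4,5}
Layer 4: {7}  cumulative {0,1,2,4,5,7}
Layer 5: {3}  cumulative {0,1,2,3,4,5,7}
Reach set: {0,1,2,3,4,5,7}
trace reaching 2: b·tau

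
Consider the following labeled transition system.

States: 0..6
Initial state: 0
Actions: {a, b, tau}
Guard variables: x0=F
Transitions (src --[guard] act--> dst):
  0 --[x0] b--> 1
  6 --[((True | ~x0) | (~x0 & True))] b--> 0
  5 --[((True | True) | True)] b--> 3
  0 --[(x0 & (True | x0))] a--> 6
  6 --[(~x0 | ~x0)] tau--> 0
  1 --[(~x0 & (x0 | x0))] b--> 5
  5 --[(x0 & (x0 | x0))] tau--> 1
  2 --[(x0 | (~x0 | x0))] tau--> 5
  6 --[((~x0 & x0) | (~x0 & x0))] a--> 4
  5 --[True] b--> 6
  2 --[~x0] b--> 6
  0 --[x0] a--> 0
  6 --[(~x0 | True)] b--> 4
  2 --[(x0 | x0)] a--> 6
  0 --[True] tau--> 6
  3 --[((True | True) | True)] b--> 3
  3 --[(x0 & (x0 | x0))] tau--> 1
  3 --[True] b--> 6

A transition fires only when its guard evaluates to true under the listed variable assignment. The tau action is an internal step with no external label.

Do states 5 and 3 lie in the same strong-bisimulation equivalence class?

Answer: BISIMILAR

Working:
Bisimulation quotient by refinement:
  π0 = {{0,1,2,3,4,5,6}}
  π1 = {{0},{1,4},{2,6},{3,5}}
  π2 = {{0},{1,4},{2},{3,5},{6}}
5 equivalence class(es) (converged in 3)
5∈{3,5}, 3∈{3,5}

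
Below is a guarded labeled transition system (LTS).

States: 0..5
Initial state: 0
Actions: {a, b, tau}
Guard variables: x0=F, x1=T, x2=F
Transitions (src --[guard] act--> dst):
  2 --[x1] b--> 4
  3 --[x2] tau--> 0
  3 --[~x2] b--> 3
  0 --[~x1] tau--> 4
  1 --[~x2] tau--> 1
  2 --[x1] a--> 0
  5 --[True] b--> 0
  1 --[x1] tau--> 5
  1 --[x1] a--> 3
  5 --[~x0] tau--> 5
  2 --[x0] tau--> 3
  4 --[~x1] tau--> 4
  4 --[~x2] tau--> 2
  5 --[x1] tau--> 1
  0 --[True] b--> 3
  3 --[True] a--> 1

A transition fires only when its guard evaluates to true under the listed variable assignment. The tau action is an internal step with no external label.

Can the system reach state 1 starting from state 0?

Answer: REACHABLE

Working:
Guard filter leaves 12 enabled edge(s).
L0 = {0}
L1 = {3}  cumulative {0,3}
L2 = {1}  cumulative {0,1,3}
L3 = {5}  cumulative {0,1,3,5}
R = {0,1,3,5}
witness 1: b·a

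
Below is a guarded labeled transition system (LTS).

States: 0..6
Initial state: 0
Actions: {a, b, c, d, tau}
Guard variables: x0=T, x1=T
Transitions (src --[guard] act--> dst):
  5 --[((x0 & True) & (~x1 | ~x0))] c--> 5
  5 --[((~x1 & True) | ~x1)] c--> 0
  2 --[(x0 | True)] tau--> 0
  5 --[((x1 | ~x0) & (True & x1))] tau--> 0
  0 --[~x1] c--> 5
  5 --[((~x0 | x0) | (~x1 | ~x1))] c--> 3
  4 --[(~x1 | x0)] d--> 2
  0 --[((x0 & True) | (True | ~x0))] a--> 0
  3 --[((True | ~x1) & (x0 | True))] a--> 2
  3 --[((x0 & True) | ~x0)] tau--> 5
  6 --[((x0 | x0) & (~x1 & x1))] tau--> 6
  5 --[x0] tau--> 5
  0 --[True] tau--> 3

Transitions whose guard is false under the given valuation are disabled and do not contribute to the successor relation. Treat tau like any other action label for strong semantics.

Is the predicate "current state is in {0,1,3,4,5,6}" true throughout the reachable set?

Inv-set: {0,1,3,4,5,6}
R = {0,2,3,5}
  0: ✓
  2: ✗ unsafe
  3: ✓
  5: ✓
witness against invariant: tau·a → 2

Answer: INVARIANT VIOLATED at state 2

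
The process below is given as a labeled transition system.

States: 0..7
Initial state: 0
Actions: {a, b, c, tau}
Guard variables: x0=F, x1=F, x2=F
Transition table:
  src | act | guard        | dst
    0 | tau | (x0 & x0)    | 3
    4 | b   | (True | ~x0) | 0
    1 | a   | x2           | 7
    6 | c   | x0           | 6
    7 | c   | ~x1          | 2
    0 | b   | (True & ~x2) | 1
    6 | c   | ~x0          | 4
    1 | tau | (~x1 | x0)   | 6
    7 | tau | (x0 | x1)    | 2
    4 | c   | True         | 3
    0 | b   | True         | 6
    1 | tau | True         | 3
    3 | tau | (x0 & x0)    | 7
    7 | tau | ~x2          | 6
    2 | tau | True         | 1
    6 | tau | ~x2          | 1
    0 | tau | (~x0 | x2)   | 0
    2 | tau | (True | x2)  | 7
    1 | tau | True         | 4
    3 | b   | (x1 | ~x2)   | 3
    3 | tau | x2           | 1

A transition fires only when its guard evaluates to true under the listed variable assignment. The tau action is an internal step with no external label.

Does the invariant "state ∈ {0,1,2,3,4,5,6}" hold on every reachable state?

Safe = {0,1,2,3,4,5,6}
Reach set: {0,1,3,4,6}
  0: ✓
  1: ✓
  3: ✓
  4: ✓
  6: ✓

Answer: INVARIANT HOLDS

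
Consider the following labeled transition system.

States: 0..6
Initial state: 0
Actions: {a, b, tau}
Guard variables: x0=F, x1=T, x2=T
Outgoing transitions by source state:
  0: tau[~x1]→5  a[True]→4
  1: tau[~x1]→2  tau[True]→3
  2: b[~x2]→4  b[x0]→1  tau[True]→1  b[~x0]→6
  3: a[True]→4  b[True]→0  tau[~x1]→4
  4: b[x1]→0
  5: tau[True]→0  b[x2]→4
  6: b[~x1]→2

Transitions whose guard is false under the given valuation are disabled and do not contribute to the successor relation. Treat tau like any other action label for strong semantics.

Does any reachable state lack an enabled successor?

R = {0,4}
  0: a→4  [1 out]
  4: b→0  [1 out]

Answer: DEADLOCK-FREE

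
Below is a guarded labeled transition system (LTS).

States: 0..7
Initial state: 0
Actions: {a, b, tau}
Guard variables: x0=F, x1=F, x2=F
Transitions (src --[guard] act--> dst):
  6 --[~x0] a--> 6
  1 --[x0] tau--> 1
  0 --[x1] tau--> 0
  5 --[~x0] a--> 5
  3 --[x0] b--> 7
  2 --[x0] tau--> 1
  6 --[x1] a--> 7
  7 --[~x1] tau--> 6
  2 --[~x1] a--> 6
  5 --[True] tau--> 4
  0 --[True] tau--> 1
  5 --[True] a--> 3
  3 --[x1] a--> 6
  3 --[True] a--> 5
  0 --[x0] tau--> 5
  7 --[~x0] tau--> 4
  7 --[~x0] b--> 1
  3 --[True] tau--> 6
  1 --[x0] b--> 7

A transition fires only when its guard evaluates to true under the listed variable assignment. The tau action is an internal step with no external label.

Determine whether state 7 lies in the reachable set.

After dropping false guards: 11 live edges.
Layer 0: {0}
Layer 1: {1}  cumulative {0,1}
Reach set: {0,1}

Answer: UNREACHABLE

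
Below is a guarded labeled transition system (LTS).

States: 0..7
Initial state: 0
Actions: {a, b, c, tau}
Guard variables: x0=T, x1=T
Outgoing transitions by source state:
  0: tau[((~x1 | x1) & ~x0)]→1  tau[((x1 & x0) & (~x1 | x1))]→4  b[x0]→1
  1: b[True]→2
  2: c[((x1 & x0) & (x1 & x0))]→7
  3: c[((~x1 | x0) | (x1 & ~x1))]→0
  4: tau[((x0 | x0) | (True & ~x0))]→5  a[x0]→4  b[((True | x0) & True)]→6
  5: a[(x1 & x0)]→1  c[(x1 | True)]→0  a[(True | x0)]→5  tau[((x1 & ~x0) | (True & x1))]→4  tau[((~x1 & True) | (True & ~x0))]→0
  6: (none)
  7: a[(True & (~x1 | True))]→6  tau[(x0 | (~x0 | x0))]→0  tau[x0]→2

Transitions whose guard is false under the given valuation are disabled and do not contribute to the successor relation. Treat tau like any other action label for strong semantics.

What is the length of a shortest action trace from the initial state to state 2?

Answer: 2

Analysis:
BFS to 2:
  depth 0: {0}
  depth 1: {1,4}
  depth 2: {2,5,6}
2 enters at depth 2; path b·b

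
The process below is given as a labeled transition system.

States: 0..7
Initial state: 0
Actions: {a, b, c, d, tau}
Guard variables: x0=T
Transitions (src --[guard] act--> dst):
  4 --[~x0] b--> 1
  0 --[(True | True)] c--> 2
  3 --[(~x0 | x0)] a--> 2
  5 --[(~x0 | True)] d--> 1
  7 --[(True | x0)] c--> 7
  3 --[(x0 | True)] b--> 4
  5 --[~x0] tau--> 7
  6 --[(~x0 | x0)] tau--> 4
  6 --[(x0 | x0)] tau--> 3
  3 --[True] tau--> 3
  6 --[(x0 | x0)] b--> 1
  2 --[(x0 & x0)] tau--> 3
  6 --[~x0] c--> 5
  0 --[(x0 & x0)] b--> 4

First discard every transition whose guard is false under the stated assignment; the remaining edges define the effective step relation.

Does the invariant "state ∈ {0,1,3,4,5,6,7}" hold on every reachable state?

Inv-set: {0,1,3,4,5,6,7}
Reachable = {0,2,3,4}
  0: ✓
  2: ✗ unsafe
  3: ✓
  4: ✓
reach 2 via c — violates

Answer: INVARIANT VIOLATED at state 2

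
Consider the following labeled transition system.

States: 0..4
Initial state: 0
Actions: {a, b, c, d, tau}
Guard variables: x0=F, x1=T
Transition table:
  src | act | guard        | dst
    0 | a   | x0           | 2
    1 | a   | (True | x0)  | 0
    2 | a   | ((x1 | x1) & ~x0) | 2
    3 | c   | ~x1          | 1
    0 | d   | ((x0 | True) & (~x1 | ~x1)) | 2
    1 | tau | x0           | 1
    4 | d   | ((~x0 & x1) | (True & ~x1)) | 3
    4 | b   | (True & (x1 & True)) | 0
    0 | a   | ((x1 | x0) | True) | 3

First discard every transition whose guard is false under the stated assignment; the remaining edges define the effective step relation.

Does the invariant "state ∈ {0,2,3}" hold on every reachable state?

Answer: INVARIANT HOLDS

Analysis:
Inv-set: {0,2,3}
R = {0,3}
  0: ok
  3: ok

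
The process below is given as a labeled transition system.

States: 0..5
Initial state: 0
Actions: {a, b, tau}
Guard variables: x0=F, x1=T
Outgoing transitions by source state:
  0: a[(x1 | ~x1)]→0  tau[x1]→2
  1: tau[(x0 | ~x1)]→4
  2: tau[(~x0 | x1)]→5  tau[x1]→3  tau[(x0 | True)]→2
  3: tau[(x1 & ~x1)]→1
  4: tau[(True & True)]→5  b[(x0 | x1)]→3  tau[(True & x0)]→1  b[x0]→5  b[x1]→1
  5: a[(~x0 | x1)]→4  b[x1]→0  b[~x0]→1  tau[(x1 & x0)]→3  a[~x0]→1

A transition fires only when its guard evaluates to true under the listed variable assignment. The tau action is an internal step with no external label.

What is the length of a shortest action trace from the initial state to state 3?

Answer: 2

Analysis:
BFS to 3:
  depth 0: {0}
  depth 1: {2}
  depth 2: {3,5}
first hit 3 at d=2 via tau·tau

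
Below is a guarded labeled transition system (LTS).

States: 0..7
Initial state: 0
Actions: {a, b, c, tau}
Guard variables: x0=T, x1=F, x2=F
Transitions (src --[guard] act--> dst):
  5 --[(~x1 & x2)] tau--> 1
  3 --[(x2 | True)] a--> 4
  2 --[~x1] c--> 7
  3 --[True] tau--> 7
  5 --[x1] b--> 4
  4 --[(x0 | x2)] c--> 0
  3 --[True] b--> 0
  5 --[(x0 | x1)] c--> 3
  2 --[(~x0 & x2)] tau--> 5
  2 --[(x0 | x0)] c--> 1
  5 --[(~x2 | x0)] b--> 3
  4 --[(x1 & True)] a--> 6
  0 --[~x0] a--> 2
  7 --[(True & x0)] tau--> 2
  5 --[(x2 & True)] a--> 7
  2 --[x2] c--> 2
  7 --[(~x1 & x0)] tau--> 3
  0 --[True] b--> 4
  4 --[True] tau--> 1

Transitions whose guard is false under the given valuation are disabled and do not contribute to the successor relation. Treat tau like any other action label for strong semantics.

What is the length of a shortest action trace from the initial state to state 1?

Answer: 2

Trace:
Breadth-first toward 1:
  Layer 0: {0}
  Layer 1: {4}
  Layer 2: {1}
first hit 1 at d=2 via b·tau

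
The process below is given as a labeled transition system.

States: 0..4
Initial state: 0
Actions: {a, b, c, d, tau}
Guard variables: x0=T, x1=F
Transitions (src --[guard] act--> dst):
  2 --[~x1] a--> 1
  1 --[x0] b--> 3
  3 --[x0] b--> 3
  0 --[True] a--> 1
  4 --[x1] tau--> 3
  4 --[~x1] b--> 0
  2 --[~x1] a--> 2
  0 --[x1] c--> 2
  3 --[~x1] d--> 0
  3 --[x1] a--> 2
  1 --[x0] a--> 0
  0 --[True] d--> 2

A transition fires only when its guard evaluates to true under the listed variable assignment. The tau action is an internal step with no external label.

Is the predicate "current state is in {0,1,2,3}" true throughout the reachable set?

Inv-set: {0,1,2,3}
Reach set: {0,1,2,3}
  0: ok
  1: ok
  2: ok
  3: ok

Answer: INVARIANT HOLDS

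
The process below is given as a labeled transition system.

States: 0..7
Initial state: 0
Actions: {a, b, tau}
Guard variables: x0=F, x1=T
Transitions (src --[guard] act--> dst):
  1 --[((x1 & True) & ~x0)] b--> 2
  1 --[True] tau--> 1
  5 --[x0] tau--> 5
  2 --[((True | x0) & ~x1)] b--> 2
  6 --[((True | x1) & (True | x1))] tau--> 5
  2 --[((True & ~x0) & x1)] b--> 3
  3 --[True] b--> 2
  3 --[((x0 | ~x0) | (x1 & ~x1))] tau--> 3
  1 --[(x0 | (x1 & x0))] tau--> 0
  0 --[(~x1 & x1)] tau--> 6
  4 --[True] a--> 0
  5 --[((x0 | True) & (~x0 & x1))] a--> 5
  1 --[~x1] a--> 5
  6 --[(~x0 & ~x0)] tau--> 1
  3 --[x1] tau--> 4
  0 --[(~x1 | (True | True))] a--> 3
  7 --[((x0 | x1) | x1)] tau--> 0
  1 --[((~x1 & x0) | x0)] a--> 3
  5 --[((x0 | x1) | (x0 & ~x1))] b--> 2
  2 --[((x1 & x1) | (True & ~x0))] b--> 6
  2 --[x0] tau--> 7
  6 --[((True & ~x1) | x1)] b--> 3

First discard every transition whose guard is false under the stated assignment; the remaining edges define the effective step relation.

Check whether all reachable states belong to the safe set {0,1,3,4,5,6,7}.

Answer: INVARIANT VIOLATED at state 2

Working:
Safe = {0,1,3,4,5,6,7}
Reach set: {0,1,2,3,4,5,6}
  0: ✓
  1: ✓
  2: outside
  3: ✓
  4: ✓
  5: ✓
  6: ✓
counterexample path to 2: a·b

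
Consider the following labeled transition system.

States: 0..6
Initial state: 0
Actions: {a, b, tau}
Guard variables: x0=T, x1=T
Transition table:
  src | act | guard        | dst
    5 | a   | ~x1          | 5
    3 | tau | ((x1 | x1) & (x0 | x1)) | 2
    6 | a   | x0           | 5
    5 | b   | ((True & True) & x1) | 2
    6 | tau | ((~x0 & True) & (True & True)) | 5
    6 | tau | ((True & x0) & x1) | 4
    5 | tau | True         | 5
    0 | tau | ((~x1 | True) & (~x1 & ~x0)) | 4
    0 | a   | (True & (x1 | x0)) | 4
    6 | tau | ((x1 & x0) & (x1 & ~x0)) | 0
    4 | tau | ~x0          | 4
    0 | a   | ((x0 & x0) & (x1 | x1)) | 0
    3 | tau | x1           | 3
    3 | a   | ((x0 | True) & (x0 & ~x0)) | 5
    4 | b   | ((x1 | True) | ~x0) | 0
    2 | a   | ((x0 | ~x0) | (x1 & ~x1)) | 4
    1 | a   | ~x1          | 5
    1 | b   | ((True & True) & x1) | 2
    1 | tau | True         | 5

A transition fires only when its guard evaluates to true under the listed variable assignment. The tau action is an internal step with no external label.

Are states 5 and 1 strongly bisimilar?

Refine partition for ~:
  round 0: {{0,1,2,3,4,5,6}}
  round 1: {{0,2},{1,5},{3},{4},{6}}
  round 2: {{0},{1,5},{2},{3},{4},{6}}
stable after 3 split(s): 6 block(s)
5∈{1,5}, 1∈{1,5}

Answer: BISIMILAR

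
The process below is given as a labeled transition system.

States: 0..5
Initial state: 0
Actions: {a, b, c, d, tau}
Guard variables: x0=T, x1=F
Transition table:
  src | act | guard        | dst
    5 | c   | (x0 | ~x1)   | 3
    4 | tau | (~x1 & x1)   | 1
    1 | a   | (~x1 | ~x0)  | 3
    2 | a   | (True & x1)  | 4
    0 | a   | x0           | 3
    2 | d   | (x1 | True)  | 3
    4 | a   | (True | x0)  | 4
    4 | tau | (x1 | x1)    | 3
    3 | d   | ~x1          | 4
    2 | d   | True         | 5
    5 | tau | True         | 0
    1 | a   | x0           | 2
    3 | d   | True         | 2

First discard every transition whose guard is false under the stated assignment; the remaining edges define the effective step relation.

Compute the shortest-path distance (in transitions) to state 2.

Answer: 2

Analysis:
Breadth-first toward 2:
  Layer 0: {0}
  Layer 1: {3}
  Layer 2: {2,4}
depth(2)=2, e.g. a·d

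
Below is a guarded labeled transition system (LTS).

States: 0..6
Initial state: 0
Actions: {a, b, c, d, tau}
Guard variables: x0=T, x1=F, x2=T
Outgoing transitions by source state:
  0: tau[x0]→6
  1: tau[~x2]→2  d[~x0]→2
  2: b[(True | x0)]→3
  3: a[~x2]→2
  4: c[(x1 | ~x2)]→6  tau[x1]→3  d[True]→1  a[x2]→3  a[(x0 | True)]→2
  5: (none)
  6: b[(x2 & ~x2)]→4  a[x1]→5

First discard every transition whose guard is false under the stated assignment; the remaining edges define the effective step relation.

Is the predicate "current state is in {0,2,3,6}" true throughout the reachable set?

Answer: INVARIANT HOLDS

Working:
Inv-set: {0,2,3,6}
Reach set: {0,6}
  0: safe
  6: safe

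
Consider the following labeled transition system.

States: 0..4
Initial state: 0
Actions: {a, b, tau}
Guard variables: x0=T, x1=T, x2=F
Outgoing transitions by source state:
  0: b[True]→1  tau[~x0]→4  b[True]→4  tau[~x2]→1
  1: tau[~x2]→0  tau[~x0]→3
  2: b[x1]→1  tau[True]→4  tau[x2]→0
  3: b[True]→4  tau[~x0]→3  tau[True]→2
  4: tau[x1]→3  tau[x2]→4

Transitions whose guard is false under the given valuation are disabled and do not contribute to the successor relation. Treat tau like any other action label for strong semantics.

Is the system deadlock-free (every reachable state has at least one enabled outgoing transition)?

Answer: DEADLOCK-FREE

Analysis:
Reachable = {0,1,2,3,4}
  0: b→1  b→4  tau→1  [3 out]
  1: tau→0  [1 out]
  2: b→1  tau→4  [2 out]
  3: b→4  tau→2  [2 out]
  4: tau→3  [1 out]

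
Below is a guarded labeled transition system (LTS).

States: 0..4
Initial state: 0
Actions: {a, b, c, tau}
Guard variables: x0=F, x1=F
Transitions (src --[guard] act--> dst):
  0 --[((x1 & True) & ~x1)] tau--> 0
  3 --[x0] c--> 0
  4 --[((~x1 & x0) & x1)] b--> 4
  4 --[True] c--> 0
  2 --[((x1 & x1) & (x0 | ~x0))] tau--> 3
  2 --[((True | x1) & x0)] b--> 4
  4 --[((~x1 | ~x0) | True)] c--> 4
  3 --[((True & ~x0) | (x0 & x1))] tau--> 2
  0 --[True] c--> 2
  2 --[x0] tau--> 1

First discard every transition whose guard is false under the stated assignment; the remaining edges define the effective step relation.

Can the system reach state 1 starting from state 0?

Guard filter leaves 4 enabled edge(s).
Layer 0: {0}
Layer 1: {2}  now seen {0,2}
Reachable = {0,2}

Answer: UNREACHABLE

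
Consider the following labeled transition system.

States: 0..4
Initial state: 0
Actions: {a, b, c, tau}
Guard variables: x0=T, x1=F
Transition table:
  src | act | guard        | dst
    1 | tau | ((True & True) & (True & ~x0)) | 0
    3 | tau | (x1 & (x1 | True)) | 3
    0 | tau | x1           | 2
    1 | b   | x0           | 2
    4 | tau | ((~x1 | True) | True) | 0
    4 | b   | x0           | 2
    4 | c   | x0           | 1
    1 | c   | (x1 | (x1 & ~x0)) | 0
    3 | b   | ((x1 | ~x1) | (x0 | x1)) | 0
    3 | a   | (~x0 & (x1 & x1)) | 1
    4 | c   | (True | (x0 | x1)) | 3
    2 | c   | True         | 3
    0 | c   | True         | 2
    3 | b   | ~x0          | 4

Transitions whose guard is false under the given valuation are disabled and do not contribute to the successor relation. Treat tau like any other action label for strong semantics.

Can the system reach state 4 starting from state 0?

8 transition(s) survive guard evaluation.
L0 = {0}
L1 = {2}  cumulative {0,2}
L2 = {3}  cumulative {0,2,3}
R = {0,2,3}

Answer: UNREACHABLE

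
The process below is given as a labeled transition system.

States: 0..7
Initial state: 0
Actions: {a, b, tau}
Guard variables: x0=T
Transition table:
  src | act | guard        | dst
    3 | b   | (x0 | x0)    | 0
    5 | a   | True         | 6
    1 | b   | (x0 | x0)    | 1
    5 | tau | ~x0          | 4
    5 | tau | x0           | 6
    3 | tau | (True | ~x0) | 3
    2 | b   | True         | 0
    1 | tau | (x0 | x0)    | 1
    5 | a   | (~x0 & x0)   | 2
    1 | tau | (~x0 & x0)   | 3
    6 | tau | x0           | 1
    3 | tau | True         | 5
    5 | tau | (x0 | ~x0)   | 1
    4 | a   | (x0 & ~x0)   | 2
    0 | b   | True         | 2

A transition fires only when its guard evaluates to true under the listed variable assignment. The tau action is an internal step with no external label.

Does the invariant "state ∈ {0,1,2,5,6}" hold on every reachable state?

Allowed set {0,1,2,5,6}
R = {0,2}
  0: ✓
  2: ✓

Answer: INVARIANT HOLDS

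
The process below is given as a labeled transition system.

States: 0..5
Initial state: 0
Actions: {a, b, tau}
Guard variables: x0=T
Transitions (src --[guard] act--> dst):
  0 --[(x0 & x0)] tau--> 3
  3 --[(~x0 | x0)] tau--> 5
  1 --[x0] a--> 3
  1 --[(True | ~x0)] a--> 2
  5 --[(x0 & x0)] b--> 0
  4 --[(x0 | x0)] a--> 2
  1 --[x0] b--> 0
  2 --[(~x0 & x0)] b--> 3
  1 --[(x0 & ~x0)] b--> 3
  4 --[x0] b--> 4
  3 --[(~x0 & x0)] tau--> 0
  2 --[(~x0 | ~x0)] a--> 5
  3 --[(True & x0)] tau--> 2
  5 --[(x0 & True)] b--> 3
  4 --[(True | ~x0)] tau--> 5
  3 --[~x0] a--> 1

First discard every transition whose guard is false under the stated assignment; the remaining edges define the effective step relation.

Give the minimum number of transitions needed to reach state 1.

Answer: UNREACHABLE

Trace:
Breadth-first toward 1:
  Layer 0: {0}
  Layer 1: {3}
  Layer 2: {2,5}
1 never appears.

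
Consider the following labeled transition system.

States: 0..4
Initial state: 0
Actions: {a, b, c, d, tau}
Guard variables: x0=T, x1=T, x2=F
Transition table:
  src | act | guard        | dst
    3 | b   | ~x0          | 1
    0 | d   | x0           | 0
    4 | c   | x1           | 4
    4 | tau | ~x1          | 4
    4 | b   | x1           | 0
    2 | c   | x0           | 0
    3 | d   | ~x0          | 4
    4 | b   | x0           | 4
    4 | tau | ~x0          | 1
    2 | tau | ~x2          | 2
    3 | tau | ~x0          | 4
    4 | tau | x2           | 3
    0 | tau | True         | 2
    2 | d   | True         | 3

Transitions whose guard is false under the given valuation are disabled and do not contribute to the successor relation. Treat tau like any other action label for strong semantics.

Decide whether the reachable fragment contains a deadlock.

R = {0,2,3}
  0: d→0  tau→2  [2 exit(s)]
  2: c→0  d→3  tau→2  [3 exit(s)]
  3: ∅  [no exit]
trace reaching 3: tau·d

Answer: DEADLOCK at state 3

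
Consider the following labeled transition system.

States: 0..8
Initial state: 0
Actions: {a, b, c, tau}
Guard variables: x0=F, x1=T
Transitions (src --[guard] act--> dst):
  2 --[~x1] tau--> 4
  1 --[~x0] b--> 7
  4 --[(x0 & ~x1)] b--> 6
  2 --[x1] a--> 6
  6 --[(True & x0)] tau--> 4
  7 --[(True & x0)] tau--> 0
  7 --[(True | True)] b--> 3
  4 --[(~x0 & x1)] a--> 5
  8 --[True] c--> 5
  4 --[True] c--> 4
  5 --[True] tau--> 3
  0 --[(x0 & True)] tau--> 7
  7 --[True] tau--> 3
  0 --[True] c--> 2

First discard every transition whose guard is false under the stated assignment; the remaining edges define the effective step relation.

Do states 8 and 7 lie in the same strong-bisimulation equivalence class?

Refine partition for ~:
  π0 = {{0,1,2,3,4,5,6,7,8}}
  π1 = {{0,8},{1},{2},{3,6},{4},{5},{7}}
  π2 = {{0},{1},{2},{3,6},{4},{5},{7},{8}}
8 equivalence class(es) (converged in 3)
class of 8: {8}; class of 7: {7}

Answer: NOT BISIMILAR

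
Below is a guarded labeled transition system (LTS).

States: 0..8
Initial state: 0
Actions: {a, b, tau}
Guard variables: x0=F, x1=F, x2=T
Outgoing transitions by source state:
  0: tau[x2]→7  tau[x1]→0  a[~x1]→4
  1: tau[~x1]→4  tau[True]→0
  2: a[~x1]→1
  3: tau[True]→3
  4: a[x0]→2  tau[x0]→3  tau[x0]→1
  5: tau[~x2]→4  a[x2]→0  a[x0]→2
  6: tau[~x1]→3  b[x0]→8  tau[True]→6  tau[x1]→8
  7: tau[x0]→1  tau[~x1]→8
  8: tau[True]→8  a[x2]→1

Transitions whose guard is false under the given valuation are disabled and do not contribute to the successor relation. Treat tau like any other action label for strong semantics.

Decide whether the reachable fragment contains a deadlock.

R = {0,1,4,7,8}
  0: a→4  tau→7  [deg 2]
  1: tau→0  tau→4  [deg 2]
  4: ∅  [deadlock]
  7: tau→8  [deg 1]
  8: a→1  tau→8  [deg 2]
witness 4: a

Answer: DEADLOCK at state 4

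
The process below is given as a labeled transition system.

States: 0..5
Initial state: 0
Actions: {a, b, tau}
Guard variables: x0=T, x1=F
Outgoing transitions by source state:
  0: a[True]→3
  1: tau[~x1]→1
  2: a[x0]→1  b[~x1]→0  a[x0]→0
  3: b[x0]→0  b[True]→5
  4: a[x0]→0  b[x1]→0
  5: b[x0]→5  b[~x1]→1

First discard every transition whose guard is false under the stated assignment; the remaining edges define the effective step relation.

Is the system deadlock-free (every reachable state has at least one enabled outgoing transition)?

R = {0,1,3,5}
  0: a→3  [1 exit(s)]
  1: tau→1  [1 exit(s)]
  3: b→0  b→5  [2 exit(s)]
  5: b→1  b→5  [2 exit(s)]

Answer: DEADLOCK-FREE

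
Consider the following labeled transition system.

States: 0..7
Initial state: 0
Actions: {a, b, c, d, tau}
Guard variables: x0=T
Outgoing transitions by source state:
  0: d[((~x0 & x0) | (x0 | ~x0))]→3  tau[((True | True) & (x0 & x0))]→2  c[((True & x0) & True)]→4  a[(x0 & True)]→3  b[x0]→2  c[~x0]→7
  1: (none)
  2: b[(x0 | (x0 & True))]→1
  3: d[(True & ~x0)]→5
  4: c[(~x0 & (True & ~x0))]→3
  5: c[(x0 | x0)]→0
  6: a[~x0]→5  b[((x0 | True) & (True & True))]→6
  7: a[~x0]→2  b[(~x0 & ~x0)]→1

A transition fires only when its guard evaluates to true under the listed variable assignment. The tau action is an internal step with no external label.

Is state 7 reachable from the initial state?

Answer: UNREACHABLE

Trace:
8 transition(s) survive guard evaluation.
depth 0: {0}
depth 1: {2,3,4}  cumulative {0,2,3,4}
depth 2: {1}  cumulative {0,1,2,3,4}
Reach set: {0,1,2,3,4}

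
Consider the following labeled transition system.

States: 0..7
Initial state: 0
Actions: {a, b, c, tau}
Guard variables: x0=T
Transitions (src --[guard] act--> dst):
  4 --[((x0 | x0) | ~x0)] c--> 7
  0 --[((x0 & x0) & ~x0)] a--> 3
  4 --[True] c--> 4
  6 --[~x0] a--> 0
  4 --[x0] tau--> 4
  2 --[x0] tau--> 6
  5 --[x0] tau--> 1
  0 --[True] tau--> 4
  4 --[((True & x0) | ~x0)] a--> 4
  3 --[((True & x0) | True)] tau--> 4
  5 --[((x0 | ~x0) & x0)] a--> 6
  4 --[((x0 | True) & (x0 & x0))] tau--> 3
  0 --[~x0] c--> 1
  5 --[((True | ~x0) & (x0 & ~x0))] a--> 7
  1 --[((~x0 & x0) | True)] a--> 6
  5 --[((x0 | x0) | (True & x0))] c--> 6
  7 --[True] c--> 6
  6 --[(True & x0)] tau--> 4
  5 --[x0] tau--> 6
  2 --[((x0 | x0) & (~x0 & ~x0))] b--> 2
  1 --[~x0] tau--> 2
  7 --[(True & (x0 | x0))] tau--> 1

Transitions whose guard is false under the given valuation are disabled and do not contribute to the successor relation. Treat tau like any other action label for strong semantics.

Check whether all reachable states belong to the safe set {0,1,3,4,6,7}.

Safe = {0,1,3,4,6,7}
Reach set: {0,1,3,4,6,7}
  0: ✓
  1: ✓
  3: ✓
  4: ✓
  6: ✓
  7: ✓

Answer: INVARIANT HOLDS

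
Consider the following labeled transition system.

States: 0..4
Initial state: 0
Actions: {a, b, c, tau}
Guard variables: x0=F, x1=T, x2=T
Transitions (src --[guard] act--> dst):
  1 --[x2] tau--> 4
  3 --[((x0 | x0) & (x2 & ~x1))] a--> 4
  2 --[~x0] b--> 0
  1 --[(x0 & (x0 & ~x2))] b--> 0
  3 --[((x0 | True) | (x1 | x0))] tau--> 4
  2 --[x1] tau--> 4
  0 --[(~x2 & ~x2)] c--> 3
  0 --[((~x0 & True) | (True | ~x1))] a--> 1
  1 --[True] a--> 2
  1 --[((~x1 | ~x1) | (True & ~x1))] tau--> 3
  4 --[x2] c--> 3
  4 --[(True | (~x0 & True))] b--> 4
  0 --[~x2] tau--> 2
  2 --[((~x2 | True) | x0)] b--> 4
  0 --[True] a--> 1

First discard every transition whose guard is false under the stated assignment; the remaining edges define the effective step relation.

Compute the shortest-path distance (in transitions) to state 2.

Answer: 2

Trace:
Layered search for 2:
  L0 = {0}
  L1 = {1}
  L2 = {2,4}
depth(2)=2, e.g. a·a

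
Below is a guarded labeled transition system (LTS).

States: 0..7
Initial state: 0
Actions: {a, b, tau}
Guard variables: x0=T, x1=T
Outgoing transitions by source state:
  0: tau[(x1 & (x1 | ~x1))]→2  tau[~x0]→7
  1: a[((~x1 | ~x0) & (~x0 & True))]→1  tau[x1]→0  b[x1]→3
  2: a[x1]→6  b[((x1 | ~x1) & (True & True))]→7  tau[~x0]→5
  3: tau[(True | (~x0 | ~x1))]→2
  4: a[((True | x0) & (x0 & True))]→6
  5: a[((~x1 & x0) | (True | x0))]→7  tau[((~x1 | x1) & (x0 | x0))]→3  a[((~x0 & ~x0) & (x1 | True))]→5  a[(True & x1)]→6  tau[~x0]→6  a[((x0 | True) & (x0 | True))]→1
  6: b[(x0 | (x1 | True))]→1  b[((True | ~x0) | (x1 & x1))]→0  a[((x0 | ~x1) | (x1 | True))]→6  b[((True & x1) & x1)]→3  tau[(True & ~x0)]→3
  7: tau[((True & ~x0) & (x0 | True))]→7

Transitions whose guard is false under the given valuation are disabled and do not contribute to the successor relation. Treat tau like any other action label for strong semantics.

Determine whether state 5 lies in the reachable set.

15 transition(s) survive guard evaluation.
depth 0: {0}
depth 1: {2}  total {0,2}
depth 2: {6,7}  total {0,2,6,7}
depth 3: {1,3}  total {0,1,2,3,6,7}
Reachable = {0,1,2,3,6,7}

Answer: UNREACHABLE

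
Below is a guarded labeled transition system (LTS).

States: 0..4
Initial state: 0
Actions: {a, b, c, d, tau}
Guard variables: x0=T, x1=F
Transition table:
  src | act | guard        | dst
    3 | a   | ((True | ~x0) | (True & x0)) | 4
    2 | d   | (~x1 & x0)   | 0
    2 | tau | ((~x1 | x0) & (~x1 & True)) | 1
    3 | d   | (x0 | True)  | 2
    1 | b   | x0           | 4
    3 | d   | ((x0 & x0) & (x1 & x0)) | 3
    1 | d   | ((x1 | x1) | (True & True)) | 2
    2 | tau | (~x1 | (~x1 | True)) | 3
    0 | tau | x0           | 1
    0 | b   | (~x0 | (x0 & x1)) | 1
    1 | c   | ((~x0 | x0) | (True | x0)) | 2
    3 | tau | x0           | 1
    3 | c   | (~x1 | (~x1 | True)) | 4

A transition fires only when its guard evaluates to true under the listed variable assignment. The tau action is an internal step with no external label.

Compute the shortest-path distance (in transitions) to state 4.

Answer: 2

Working:
BFS to 4:
  depth 0: {0}
  depth 1: {1}
  depth 2: {2,4}
depth(4)=2, e.g. tau·b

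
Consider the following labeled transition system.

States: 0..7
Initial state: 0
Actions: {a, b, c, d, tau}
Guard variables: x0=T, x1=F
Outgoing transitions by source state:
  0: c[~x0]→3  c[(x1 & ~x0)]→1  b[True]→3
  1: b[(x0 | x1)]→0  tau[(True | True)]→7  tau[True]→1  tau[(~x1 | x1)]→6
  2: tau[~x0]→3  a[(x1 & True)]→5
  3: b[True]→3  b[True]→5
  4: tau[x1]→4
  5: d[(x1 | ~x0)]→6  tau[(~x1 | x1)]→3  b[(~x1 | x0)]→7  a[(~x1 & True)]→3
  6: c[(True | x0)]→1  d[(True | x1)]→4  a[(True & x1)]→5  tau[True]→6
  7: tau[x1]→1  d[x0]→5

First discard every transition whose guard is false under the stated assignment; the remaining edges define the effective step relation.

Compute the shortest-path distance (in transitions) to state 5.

Answer: 2

Working:
BFS to 5:
  L0 = {0}
  L1 = {3}
  L2 = {5}
depth(5)=2, e.g. b·b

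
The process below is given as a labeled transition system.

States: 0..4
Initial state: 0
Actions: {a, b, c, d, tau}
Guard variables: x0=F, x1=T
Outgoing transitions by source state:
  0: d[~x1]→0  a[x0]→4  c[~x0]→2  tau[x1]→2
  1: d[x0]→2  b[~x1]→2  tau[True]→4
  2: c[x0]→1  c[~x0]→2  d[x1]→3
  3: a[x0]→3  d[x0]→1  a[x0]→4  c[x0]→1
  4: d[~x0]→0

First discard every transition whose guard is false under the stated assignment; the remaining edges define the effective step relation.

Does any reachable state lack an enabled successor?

Answer: DEADLOCK at state 3

Analysis:
Reachable = {0,2,3}
  0: c→2  tau→2  [2 exit(s)]
  2: c→2  d→3  [2 exit(s)]
  3: ∅  [deadlock]
trace reaching 3: c·d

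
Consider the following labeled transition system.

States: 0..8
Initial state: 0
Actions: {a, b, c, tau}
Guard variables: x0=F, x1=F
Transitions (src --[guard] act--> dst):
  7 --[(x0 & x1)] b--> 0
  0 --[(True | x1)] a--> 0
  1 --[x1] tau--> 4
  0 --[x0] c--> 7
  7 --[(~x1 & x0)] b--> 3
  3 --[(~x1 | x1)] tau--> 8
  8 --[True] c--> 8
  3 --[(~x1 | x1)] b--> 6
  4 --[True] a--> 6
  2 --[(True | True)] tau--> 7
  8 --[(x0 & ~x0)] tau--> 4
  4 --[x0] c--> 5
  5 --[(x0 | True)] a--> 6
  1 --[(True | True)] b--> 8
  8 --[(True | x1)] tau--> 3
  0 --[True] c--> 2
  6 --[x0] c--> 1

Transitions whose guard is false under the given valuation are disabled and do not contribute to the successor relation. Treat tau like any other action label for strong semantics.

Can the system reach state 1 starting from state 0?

Guard filter leaves 10 enabled edge(s).
depth 0: {0}
depth 1: {2}  total {0,2}
depth 2: {7}  total {0,2,7}
Reachable = {0,2,7}

Answer: UNREACHABLE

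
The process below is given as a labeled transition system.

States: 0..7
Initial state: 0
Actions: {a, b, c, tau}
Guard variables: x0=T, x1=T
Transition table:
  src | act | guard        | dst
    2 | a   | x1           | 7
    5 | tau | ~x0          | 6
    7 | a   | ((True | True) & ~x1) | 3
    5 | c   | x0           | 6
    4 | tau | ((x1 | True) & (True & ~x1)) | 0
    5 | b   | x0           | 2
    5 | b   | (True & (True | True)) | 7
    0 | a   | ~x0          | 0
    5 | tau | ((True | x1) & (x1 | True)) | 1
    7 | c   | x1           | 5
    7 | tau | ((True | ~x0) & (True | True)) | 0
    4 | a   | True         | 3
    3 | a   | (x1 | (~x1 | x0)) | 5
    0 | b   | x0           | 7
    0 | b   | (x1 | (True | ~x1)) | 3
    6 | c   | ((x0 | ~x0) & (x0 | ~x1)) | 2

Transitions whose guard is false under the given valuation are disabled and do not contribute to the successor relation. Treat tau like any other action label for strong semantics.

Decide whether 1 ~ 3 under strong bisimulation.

Bisimulation quotient by refinement:
  round 0: {{0,1,2,3,4,5,6,7}}
  round 1: {{0},{1},{2,3,4},{5},{6},{7}}
  round 2: {{0},{1},{2},{3},{4},{5},{6},{7}}
stable after 3 split(s): 8 block(s)
class of 1: {1}; class of 3: {3}

Answer: NOT BISIMILAR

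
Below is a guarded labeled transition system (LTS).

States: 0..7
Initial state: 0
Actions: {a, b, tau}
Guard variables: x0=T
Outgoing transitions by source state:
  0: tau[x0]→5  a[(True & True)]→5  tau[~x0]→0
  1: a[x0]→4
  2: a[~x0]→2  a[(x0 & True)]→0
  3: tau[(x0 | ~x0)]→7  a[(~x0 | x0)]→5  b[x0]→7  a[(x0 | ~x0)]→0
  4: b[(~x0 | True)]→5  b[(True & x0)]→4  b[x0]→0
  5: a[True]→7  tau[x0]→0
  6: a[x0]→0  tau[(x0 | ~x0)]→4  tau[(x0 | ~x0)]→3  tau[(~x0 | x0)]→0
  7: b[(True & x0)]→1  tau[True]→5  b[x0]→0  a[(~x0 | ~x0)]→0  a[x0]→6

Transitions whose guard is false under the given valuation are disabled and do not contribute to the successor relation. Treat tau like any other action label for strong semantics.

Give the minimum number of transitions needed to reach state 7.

Breadth-first toward 7:
  Layer 0: {0}
  Layer 1: {5}
  Layer 2: {7}
first hit 7 at d=2 via a·a

Answer: 2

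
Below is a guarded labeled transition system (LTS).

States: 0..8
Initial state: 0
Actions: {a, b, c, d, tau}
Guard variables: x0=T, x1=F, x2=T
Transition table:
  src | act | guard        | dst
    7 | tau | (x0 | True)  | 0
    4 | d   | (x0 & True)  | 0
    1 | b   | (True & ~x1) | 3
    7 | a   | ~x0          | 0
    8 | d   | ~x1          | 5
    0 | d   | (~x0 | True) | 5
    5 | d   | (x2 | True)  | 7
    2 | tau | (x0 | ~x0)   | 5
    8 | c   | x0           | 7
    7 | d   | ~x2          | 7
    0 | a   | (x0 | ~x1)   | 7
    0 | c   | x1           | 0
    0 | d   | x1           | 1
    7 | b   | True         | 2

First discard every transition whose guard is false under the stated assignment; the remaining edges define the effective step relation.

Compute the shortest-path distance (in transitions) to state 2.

BFS to 2:
  Layer 0: {0}
  Layer 1: {5,7}
  Layer 2: {2}
2 enters at depth 2; path a·b

Answer: 2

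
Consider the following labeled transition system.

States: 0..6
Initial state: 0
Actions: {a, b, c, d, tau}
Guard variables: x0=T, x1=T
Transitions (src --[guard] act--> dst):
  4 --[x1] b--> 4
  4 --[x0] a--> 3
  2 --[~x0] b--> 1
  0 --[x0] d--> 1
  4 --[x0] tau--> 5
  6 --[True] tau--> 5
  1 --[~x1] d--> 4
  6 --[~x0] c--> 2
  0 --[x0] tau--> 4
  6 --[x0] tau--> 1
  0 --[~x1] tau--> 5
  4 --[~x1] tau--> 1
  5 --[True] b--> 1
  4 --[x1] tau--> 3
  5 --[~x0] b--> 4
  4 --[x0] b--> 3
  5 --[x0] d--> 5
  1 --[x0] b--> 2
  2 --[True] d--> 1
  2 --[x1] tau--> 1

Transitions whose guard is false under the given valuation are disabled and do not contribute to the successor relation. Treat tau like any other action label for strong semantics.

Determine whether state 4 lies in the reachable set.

Answer: REACHABLE

Trace:
After dropping false guards: 14 live edges.
Layer 0: {0}
Layer 1: {1,4}  now seen {0,1,4}
Layer 2: {2,3,5}  now seen {0,1,2,3,4,5}
Reach set: {0,1,2,3,4,5}
witness 4: tau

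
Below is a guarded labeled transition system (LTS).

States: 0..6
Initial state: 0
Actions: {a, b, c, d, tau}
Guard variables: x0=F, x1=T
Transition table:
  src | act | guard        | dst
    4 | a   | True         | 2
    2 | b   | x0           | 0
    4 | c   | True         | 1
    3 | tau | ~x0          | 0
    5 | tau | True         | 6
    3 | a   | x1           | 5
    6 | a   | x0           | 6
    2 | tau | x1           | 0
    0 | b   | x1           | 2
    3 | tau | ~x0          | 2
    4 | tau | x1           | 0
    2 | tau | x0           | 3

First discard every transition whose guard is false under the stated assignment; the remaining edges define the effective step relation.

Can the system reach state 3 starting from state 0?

Answer: UNREACHABLE

Trace:
Guard filter leaves 9 enabled edge(s).
depth 0: {0}
depth 1: {2}  now seen {0,2}
Reachable = {0,2}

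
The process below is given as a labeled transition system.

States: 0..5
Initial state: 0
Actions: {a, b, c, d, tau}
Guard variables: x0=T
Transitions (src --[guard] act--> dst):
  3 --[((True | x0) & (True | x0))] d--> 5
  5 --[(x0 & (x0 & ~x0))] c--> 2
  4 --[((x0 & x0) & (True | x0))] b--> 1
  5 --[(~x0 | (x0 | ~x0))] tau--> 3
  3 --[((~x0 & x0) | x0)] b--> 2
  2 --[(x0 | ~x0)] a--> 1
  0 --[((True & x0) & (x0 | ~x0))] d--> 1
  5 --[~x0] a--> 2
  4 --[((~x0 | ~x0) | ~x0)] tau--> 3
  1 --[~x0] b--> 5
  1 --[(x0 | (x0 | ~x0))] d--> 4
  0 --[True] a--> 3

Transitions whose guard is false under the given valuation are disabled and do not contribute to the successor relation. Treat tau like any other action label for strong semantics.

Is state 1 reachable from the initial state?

Answer: REACHABLE

Working:
Guard filter leaves 8 enabled edge(s).
depth 0: {0}
depth 1: {1,3}  cumulative {0,1,3}
depth 2: {2,4,5}  cumulative {0,1,2,3,4,5}
Reachable = {0,1,2,3,4,5}
Path to 1: d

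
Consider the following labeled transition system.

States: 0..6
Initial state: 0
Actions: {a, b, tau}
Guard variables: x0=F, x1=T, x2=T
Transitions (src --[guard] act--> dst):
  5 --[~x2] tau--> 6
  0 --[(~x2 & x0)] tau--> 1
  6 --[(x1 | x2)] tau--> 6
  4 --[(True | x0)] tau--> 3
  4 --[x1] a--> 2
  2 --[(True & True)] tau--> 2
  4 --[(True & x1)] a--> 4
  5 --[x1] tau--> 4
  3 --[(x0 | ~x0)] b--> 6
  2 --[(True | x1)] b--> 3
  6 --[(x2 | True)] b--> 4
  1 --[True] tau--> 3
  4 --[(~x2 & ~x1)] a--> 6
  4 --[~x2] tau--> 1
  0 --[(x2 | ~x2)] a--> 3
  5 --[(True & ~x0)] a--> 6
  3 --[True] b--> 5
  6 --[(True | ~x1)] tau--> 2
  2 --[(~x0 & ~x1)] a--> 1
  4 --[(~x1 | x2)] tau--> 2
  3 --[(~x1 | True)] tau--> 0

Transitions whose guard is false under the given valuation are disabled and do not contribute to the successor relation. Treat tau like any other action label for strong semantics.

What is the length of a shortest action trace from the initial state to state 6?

Answer: 2

Trace:
BFS to 6:
  Layer 0: {0}
  Layer 1: {3}
  Layer 2: {5,6}
first hit 6 at d=2 via a·b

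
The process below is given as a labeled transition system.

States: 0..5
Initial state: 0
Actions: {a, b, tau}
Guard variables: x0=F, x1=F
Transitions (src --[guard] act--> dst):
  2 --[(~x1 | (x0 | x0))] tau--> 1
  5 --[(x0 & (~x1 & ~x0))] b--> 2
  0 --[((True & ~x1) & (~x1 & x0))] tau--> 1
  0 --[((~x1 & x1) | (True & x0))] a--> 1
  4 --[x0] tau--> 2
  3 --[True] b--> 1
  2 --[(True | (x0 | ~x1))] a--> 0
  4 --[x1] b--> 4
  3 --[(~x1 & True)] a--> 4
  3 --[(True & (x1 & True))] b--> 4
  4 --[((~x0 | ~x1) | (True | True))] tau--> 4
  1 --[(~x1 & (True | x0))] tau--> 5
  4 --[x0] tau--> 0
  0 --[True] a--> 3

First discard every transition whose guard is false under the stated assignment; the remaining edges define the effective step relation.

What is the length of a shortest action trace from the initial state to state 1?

Layered search for 1:
  depth 0: {0}
  depth 1: {3}
  depth 2: {1,4}
1 enters at depth 2; path a·b

Answer: 2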